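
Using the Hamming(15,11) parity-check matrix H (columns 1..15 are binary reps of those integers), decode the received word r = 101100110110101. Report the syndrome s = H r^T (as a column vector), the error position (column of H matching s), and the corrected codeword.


s = (1, 0, 1, 0)^T, error position = 10, corrected codeword c = 101100110010101

Compute s = H r^T mod 2 one row at a time:
  s_1 = 1 + 0 + 1 + 1 + 0 + 1 + 0 + 1 = 5 ≡ 1 (mod 2).
  s_2 = 1 + 0 + 0 + 1 + 0 + 1 + 0 + 1 = 4 ≡ 0 (mod 2).
  s_3 = 0 + 1 + 0 + 1 + 1 + 1 + 0 + 1 = 5 ≡ 1 (mod 2).
  s_4 = 1 + 1 + 0 + 1 + 0 + 1 + 1 + 1 = 6 ≡ 0 (mod 2).
s = (1, 0, 1, 0)^T — this equals column 10 of H (binary 1010), so error is at position 10.
Correct: flip bit 10 of r = 101100110110101 to get c = 101100110010101.


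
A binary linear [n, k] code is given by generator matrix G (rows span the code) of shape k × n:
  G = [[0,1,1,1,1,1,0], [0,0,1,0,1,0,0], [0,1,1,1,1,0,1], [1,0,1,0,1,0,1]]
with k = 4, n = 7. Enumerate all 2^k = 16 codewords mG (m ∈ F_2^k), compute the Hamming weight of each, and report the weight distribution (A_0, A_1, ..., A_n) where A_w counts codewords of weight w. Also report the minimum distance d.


Weight distribution: A_0 = 1, A_2 = 4, A_3 = 3, A_4 = 3, A_5 = 4, A_7 = 1. Minimum distance d = 2.

Enumerate all 2^4 = 16 messages m ∈ F_2^4.
For each, compute codeword c = mG in F_2^7, then tally its weight.
  m = 0000 → c = 0000000, weight = 0.
  m = 1000 → c = 0111110, weight = 5.
  m = 0100 → c = 0010100, weight = 2.
  m = 1100 → c = 0101010, weight = 3.
  m = 0010 → c = 0111101, weight = 5.
  m = 1010 → c = 0000011, weight = 2.
  m = 0110 → c = 0101001, weight = 3.
  m = 1110 → c = 0010111, weight = 4.
  m = 0001 → c = 1010101, weight = 4.
  m = 1001 → c = 1101011, weight = 5.
  m = 0101 → c = 1000001, weight = 2.
  m = 1101 → c = 1111111, weight = 7.
  m = 0011 → c = 1101000, weight = 3.
  m = 1011 → c = 1010110, weight = 4.
  m = 0111 → c = 1111100, weight = 5.
  m = 1111 → c = 1000010, weight = 2.
Tally weights:
  weight 0: 1 codewords.
  weight 2: 4 codewords.
  weight 3: 3 codewords.
  weight 4: 3 codewords.
  weight 5: 4 codewords.
  weight 7: 1 codewords.
Minimum distance d = smallest w > 0 with A_w > 0 = 2.
Sanity: Σ A_w = 16 = 2^4 = 16 ✓.


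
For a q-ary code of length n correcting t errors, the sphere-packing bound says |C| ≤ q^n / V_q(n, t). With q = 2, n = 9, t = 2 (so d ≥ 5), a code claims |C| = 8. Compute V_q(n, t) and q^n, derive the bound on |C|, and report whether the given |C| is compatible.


V_q(n, t) = 46, q^n = 512, Hamming bound = 11, |C| = 8 ≤ bound (satisfied).

Step 1: Compute V_q(n, t) = Σ_{j=0}^2 C(n, j) (q−1)^j.
  j = 0: C(9,0)·(1)^0 = 1·1 = 1.
  j = 1: C(9,1)·(1)^1 = 9·1 = 9.
  j = 2: C(9,2)·(1)^2 = 36·1 = 36.
  V_q(n, t) = 1 + 9 + 36 = 46.
Step 2: q^n = 2^9 = 512.
Step 3: Hamming bound ⌊q^n / V_q(n,t)⌋ = ⌊512/46⌋ = 11.
Step 4: Compare |C| = 8 to 11: satisfied.
The claimed |C| lies below the Hamming bound.


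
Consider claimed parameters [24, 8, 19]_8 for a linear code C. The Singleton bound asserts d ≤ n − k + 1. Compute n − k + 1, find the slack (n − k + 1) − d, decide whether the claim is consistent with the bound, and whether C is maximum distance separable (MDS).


Singleton RHS = n − k + 1 = 17, slack = -2, bound violated (no such code; not MDS).

Singleton bound: d ≤ n − k + 1.
Here n = 24, k = 8, so n − k + 1 = 17.
Given d = 19, check d ≤ 17: NO.
Slack = (n − k + 1) − d = -2.
The slack is negative: d = 19 exceeds n − k + 1 = 17 by 2, so the Singleton bound is violated and no linear [24, 8, 19]_8 code can exist. In particular it is not MDS (MDS requires d = n − k + 1 exactly).
Description: the claimed parameters are [24, 8, 19]_8; such a code would be impossible (violates the Singleton bound).


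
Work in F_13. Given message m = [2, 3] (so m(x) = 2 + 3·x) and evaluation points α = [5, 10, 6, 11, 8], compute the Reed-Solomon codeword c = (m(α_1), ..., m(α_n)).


c = [4, 6, 7, 9, 0]

Message polynomial: m(x) = 2 + 3·x (mod 13).
For each evaluation point α_i, compute m(α_i) mod 13:
  α_1 = 5: Horner steps 3 → 4, so m(5) = 4.
  α_2 = 10: Horner steps 3 → 6, so m(10) = 6.
  α_3 = 6: Horner steps 3 → 7, so m(6) = 7.
  α_4 = 11: Horner steps 3 → 9, so m(11) = 9.
  α_5 = 8: Horner steps 3 → 0, so m(8) = 0.
Codeword c = [4, 6, 7, 9, 0] ∈ F_13^5.


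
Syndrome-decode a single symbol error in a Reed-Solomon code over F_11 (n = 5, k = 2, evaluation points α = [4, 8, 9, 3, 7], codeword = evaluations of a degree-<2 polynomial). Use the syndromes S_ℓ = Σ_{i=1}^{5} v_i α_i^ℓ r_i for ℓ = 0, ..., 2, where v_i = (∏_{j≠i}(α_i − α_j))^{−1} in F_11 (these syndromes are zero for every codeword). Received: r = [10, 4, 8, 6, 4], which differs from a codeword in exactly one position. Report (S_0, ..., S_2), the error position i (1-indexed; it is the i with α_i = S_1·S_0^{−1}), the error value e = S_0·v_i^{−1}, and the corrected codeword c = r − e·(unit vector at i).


S = (2, 3, 10), error at position 5, error magnitude e = 4, c = [10, 4, 8, 6, 0].

Step 1: column multipliers v_i = (∏_{j≠i}(α_i − α_j))^{−1} mod 11.
  i = 1 (α = 4): (4−8)(4−9)(4−3)(4−7) = (−4)·(−5)·1·(−3) = −60 ≡ 6, so v_1 = 6^{−1} = 2 (mod 11).
  i = 2 (α = 8): (8−4)(8−9)(8−3)(8−7) = 4·(−1)·5·1 = −20 ≡ 2, so v_2 = 2^{−1} = 6 (mod 11).
  i = 3 (α = 9): (9−4)(9−8)(9−3)(9−7) = 5·1·6·2 = 60 ≡ 5, so v_3 = 5^{−1} = 9 (mod 11).
  i = 4 (α = 3): (3−4)(3−8)(3−9)(3−7) = (−1)·(−5)·(−6)·(−4) = 120 ≡ 10, so v_4 = 10^{−1} = 10 (mod 11).
  i = 5 (α = 7): (7−4)(7−8)(7−9)(7−3) = 3·(−1)·(−2)·4 = 24 ≡ 2, so v_5 = 2^{−1} = 6 (mod 11).
  v = [2, 6, 9, 10, 6].
Step 2: syndromes of r = [10, 4, 8, 6, 4] (all sums mod 11).
  S_0 = Σ v_i r_i = 2·10 + 6·4 + 9·8 + 10·6 + 6·4 = 200 ≡ 2.
  S_1 = Σ v_i α_i r_i = 2·4·10 + 6·8·4 + 9·9·8 + 10·3·6 + 6·7·4 = 1268 ≡ 3.
  α_i^2 mod 11 = [5, 9, 4, 9, 5].
  S_2 = Σ v_i α_i^2 r_i = 2·5·10 + 6·9·4 + 9·4·8 + 10·9·6 + 6·5·4 = 1264 ≡ 10.
  S = (2, 3, 10) ≠ 0, so r is not a codeword (an error is present).
Step 3: locate the error. For a single error e at position i, S_ℓ = v_i·e·α_i^ℓ, so α_err = S_1/S_0.
  S_0^{−1} = 2^{−1} = 6 (mod 11), so α_err = 3·6 = 18 ≡ 7 = α_5. Error position i = 5.
  Consistency check: S_2/S_1 = 10·4 = 40 ≡ 7 = α_err ✓ (single-error assumption holds).
Step 4: error magnitude e = S_0/v_5 = S_0·∏_{j≠5}(α_5 − α_j) = 2·2 = 4 ≡ 4 (mod 11).
Step 5: correct position 5: c_5 = r_5 − e = 4 − 4 ≡ 0 (mod 11). Hence c = [10, 4, 8, 6, 0].
  Check: interpolating c through the α_i gives m(x) = 5 + 4·x (degree < 2) with m(α_i) = c_i for every i, so c is indeed a codeword.


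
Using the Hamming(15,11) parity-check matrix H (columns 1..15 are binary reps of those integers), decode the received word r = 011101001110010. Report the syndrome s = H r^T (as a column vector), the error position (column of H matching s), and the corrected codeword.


s = (0, 1, 0, 1)^T, error position = 5, corrected codeword c = 011111001110010

Compute s = H r^T mod 2 one row at a time:
  s_1 = 0 + 1 + 1 + 1 + 0 + 0 + 1 + 0 = 4 ≡ 0 (mod 2).
  s_2 = 1 + 0 + 1 + 0 + 0 + 0 + 1 + 0 = 3 ≡ 1 (mod 2).
  s_3 = 1 + 1 + 1 + 0 + 1 + 1 + 1 + 0 = 6 ≡ 0 (mod 2).
  s_4 = 0 + 1 + 0 + 0 + 1 + 1 + 0 + 0 = 3 ≡ 1 (mod 2).
s = (0, 1, 0, 1)^T — this equals column 5 of H (binary 0101), so error is at position 5.
Correct: flip bit 5 of r = 011101001110010 to get c = 011111001110010.


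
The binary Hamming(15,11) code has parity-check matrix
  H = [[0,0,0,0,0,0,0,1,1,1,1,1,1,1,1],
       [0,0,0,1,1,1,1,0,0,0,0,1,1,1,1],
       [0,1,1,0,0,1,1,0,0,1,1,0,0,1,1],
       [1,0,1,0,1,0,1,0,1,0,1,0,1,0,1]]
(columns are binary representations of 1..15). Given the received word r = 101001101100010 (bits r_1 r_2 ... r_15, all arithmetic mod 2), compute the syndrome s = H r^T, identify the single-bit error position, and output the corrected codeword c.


s = (1, 1, 1, 0)^T, error position = 14, corrected codeword c = 101001101100000

Compute s = H r^T mod 2 one row at a time:
  s_1 = 0 + 1 + 1 + 0 + 0 + 0 + 1 + 0 = 3 ≡ 1 (mod 2).
  s_2 = 0 + 0 + 1 + 1 + 0 + 0 + 1 + 0 = 3 ≡ 1 (mod 2).
  s_3 = 0 + 1 + 1 + 1 + 1 + 0 + 1 + 0 = 5 ≡ 1 (mod 2).
  s_4 = 1 + 1 + 0 + 1 + 1 + 0 + 0 + 0 = 4 ≡ 0 (mod 2).
s = (1, 1, 1, 0)^T — this equals column 14 of H (binary 1110), so error is at position 14.
Correct: flip bit 14 of r = 101001101100010 to get c = 101001101100000.


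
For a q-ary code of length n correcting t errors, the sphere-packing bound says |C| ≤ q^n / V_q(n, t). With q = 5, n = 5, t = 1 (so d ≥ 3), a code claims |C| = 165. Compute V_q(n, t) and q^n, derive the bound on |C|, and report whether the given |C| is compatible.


V_q(n, t) = 21, q^n = 3125, Hamming bound = 148, |C| = 165 > bound (violated).

Step 1: Compute V_q(n, t) = Σ_{j=0}^1 C(n, j) (q−1)^j.
  j = 0: C(5,0)·(4)^0 = 1·1 = 1.
  j = 1: C(5,1)·(4)^1 = 5·4 = 20.
  V_q(n, t) = 1 + 20 = 21.
Step 2: q^n = 5^5 = 3125.
Step 3: Hamming bound ⌊q^n / V_q(n,t)⌋ = ⌊3125/21⌋ = 148.
Step 4: Compare |C| = 165 to 148: violated.
The claimed |C| lies above the Hamming bound, so no 5-ary code of length 5 with d ≥ 3 can have 165 codewords.


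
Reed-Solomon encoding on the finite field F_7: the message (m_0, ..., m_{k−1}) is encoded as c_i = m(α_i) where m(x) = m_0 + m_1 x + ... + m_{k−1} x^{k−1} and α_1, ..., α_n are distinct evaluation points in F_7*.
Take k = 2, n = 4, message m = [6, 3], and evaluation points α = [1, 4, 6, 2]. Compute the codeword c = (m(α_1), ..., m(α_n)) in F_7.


c = [2, 4, 3, 5]

Message polynomial: m(x) = 6 + 3·x (mod 7).
For each evaluation point α_i, compute m(α_i) mod 7:
  α_1 = 1: Horner steps 3 → 2, so m(1) = 2.
  α_2 = 4: Horner steps 3 → 4, so m(4) = 4.
  α_3 = 6: Horner steps 3 → 3, so m(6) = 3.
  α_4 = 2: Horner steps 3 → 5, so m(2) = 5.
Codeword c = [2, 4, 3, 5] ∈ F_7^4.


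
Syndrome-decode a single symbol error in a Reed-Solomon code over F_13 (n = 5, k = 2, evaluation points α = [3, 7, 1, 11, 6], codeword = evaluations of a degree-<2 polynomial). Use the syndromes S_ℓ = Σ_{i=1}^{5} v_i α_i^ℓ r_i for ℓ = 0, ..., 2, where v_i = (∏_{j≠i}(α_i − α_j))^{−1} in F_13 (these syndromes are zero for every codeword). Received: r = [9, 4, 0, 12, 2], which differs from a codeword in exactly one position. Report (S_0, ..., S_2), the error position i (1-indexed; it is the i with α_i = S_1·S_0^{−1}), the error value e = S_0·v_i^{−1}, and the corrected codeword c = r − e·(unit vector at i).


S = (4, 4, 4), error at position 3, error magnitude e = 8, c = [9, 4, 5, 12, 2].

Step 1: column multipliers v_i = (∏_{j≠i}(α_i − α_j))^{−1} mod 13.
  i = 1 (α = 3): (3−7)(3−1)(3−11)(3−6) = (−4)·2·(−8)·(−3) = −192 ≡ 3, so v_1 = 3^{−1} = 9 (mod 13).
  i = 2 (α = 7): (7−3)(7−1)(7−11)(7−6) = 4·6·(−4)·1 = −96 ≡ 8, so v_2 = 8^{−1} = 5 (mod 13).
  i = 3 (α = 1): (1−3)(1−7)(1−11)(1−6) = (−2)·(−6)·(−10)·(−5) = 600 ≡ 2, so v_3 = 2^{−1} = 7 (mod 13).
  i = 4 (α = 11): (11−3)(11−7)(11−1)(11−6) = 8·4·10·5 = 1600 ≡ 1, so v_4 = 1^{−1} = 1 (mod 13).
  i = 5 (α = 6): (6−3)(6−7)(6−1)(6−11) = 3·(−1)·5·(−5) = 75 ≡ 10, so v_5 = 10^{−1} = 4 (mod 13).
  v = [9, 5, 7, 1, 4].
Step 2: syndromes of r = [9, 4, 0, 12, 2] (all sums mod 13).
  S_0 = Σ v_i r_i = 9·9 + 5·4 + 7·0 + 1·12 + 4·2 = 121 ≡ 4.
  S_1 = Σ v_i α_i r_i = 9·3·9 + 5·7·4 + 7·1·0 + 1·11·12 + 4·6·2 = 563 ≡ 4.
  α_i^2 mod 13 = [9, 10, 1, 4, 10].
  S_2 = Σ v_i α_i^2 r_i = 9·9·9 + 5·10·4 + 7·1·0 + 1·4·12 + 4·10·2 = 1057 ≡ 4.
  S = (4, 4, 4) ≠ 0, so r is not a codeword (an error is present).
Step 3: locate the error. For a single error e at position i, S_ℓ = v_i·e·α_i^ℓ, so α_err = S_1/S_0.
  S_0^{−1} = 4^{−1} = 10 (mod 13), so α_err = 4·10 = 40 ≡ 1 = α_3. Error position i = 3.
  Consistency check: S_2/S_1 = 4·10 = 40 ≡ 1 = α_err ✓ (single-error assumption holds).
Step 4: error magnitude e = S_0/v_3 = S_0·∏_{j≠3}(α_3 − α_j) = 4·2 = 8 ≡ 8 (mod 13).
Step 5: correct position 3: c_3 = r_3 − e = 0 − 8 ≡ 5 (mod 13). Hence c = [9, 4, 5, 12, 2].
  Check: interpolating c through the α_i gives m(x) = 3 + 2·x (degree < 2) with m(α_i) = c_i for every i, so c is indeed a codeword.


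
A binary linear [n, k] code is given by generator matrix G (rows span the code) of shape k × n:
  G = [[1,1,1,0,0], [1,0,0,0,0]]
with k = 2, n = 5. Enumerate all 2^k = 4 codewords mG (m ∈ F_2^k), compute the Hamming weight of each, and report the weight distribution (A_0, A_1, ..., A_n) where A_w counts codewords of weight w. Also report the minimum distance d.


Weight distribution: A_0 = 1, A_1 = 1, A_2 = 1, A_3 = 1. Minimum distance d = 1.

Enumerate all 2^2 = 4 messages m ∈ F_2^2.
For each, compute codeword c = mG in F_2^5, then tally its weight.
  m = 00 → c = 00000, weight = 0.
  m = 10 → c = 11100, weight = 3.
  m = 01 → c = 10000, weight = 1.
  m = 11 → c = 01100, weight = 2.
Tally weights:
  weight 0: 1 codewords.
  weight 1: 1 codewords.
  weight 2: 1 codewords.
  weight 3: 1 codewords.
Minimum distance d = smallest w > 0 with A_w > 0 = 1.
Sanity: Σ A_w = 4 = 2^2 = 4 ✓.


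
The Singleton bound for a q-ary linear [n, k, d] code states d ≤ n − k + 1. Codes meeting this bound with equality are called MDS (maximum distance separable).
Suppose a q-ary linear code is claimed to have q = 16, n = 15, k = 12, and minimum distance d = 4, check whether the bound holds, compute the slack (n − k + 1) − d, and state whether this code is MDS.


Singleton RHS = n − k + 1 = 4, slack = 0, bound satisfied, MDS.

Singleton bound: d ≤ n − k + 1.
Here n = 15, k = 12, so n − k + 1 = 4.
Given d = 4, check d ≤ 4: YES.
Slack = (n − k + 1) − d = 0.
The code is MDS (slack = 0).
Description: the claimed parameters are [15, 12, 4]_16; such a code would be MDS (meets Singleton bound).


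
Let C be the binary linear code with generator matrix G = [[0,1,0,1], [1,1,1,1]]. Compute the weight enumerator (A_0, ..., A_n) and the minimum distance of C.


Weight distribution: A_0 = 1, A_2 = 2, A_4 = 1. Minimum distance d = 2.

Enumerate all 2^2 = 4 messages m ∈ F_2^2.
For each, compute codeword c = mG in F_2^4, then tally its weight.
  m = 00 → c = 0000, weight = 0.
  m = 10 → c = 0101, weight = 2.
  m = 01 → c = 1111, weight = 4.
  m = 11 → c = 1010, weight = 2.
Tally weights:
  weight 0: 1 codewords.
  weight 2: 2 codewords.
  weight 4: 1 codewords.
Minimum distance d = smallest w > 0 with A_w > 0 = 2.
Sanity: Σ A_w = 4 = 2^2 = 4 ✓.


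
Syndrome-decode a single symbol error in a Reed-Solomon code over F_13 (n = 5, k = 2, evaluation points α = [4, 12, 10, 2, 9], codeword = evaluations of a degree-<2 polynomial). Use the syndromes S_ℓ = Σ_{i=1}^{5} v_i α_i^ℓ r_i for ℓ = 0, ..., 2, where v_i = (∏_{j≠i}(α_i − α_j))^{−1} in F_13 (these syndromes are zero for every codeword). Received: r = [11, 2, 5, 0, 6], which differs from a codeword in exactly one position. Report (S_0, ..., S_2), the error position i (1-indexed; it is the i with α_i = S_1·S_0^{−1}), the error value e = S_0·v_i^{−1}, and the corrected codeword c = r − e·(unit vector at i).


S = (1, 12, 1), error at position 2, error magnitude e = 12, c = [11, 3, 5, 0, 6].

Step 1: column multipliers v_i = (∏_{j≠i}(α_i − α_j))^{−1} mod 13.
  i = 1 (α = 4): (4−12)(4−10)(4−2)(4−9) = (−8)·(−6)·2·(−5) = −480 ≡ 1, so v_1 = 1^{−1} = 1 (mod 13).
  i = 2 (α = 12): (12−4)(12−10)(12−2)(12−9) = 8·2·10·3 = 480 ≡ 12, so v_2 = 12^{−1} = 12 (mod 13).
  i = 3 (α = 10): (10−4)(10−12)(10−2)(10−9) = 6·(−2)·8·1 = −96 ≡ 8, so v_3 = 8^{−1} = 5 (mod 13).
  i = 4 (α = 2): (2−4)(2−12)(2−10)(2−9) = (−2)·(−10)·(−8)·(−7) = 1120 ≡ 2, so v_4 = 2^{−1} = 7 (mod 13).
  i = 5 (α = 9): (9−4)(9−12)(9−10)(9−2) = 5·(−3)·(−1)·7 = 105 ≡ 1, so v_5 = 1^{−1} = 1 (mod 13).
  v = [1, 12, 5, 7, 1].
Step 2: syndromes of r = [11, 2, 5, 0, 6] (all sums mod 13).
  S_0 = Σ v_i r_i = 1·11 + 12·2 + 5·5 + 7·0 + 1·6 = 66 ≡ 1.
  S_1 = Σ v_i α_i r_i = 1·4·11 + 12·12·2 + 5·10·5 + 7·2·0 + 1·9·6 = 636 ≡ 12.
  α_i^2 mod 13 = [3, 1, 9, 4, 3].
  S_2 = Σ v_i α_i^2 r_i = 1·3·11 + 12·1·2 + 5·9·5 + 7·4·0 + 1·3·6 = 300 ≡ 1.
  S = (1, 12, 1) ≠ 0, so r is not a codeword (an error is present).
Step 3: locate the error. For a single error e at position i, S_ℓ = v_i·e·α_i^ℓ, so α_err = S_1/S_0.
  S_0^{−1} = 1^{−1} = 1 (mod 13), so α_err = 12·1 = 12 ≡ 12 = α_2. Error position i = 2.
  Consistency check: S_2/S_1 = 1·12 = 12 ≡ 12 = α_err ✓ (single-error assumption holds).
Step 4: error magnitude e = S_0/v_2 = S_0·∏_{j≠2}(α_2 − α_j) = 1·12 = 12 ≡ 12 (mod 13).
Step 5: correct position 2: c_2 = r_2 − e = 2 − 12 ≡ 3 (mod 13). Hence c = [11, 3, 5, 0, 6].
  Check: interpolating c through the α_i gives m(x) = 2 + 12·x (degree < 2) with m(α_i) = c_i for every i, so c is indeed a codeword.


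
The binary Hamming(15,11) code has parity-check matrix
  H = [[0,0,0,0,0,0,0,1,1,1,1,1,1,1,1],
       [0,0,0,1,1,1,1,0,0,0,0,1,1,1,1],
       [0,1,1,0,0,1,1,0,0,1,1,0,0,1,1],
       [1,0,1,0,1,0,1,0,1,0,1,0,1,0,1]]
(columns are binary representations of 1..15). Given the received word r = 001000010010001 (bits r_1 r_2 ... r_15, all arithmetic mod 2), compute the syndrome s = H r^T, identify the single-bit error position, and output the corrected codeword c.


s = (1, 1, 1, 1)^T, error position = 15, corrected codeword c = 001000010010000

Compute s = H r^T mod 2 one row at a time:
  s_1 = 1 + 0 + 0 + 1 + 0 + 0 + 0 + 1 = 3 ≡ 1 (mod 2).
  s_2 = 0 + 0 + 0 + 0 + 0 + 0 + 0 + 1 = 1 ≡ 1 (mod 2).
  s_3 = 0 + 1 + 0 + 0 + 0 + 1 + 0 + 1 = 3 ≡ 1 (mod 2).
  s_4 = 0 + 1 + 0 + 0 + 0 + 1 + 0 + 1 = 3 ≡ 1 (mod 2).
s = (1, 1, 1, 1)^T — this equals column 15 of H (binary 1111), so error is at position 15.
Correct: flip bit 15 of r = 001000010010001 to get c = 001000010010000.


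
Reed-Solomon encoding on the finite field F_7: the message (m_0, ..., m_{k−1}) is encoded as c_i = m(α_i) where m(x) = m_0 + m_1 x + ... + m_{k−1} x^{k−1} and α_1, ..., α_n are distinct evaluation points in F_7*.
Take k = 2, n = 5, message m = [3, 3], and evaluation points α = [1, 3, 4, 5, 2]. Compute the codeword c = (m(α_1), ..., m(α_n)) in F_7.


c = [6, 5, 1, 4, 2]

Message polynomial: m(x) = 3 + 3·x (mod 7).
For each evaluation point α_i, compute m(α_i) mod 7:
  α_1 = 1: Horner steps 3 → 6, so m(1) = 6.
  α_2 = 3: Horner steps 3 → 5, so m(3) = 5.
  α_3 = 4: Horner steps 3 → 1, so m(4) = 1.
  α_4 = 5: Horner steps 3 → 4, so m(5) = 4.
  α_5 = 2: Horner steps 3 → 2, so m(2) = 2.
Codeword c = [6, 5, 1, 4, 2] ∈ F_7^5.


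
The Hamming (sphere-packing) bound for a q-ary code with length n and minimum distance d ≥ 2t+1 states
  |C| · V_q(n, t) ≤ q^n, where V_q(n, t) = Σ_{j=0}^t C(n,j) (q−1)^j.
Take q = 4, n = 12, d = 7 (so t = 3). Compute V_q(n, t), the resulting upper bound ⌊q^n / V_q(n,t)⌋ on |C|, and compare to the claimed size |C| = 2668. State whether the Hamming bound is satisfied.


V_q(n, t) = 6571, q^n = 16777216, Hamming bound = 2553, |C| = 2668 > bound (violated).

Step 1: Compute V_q(n, t) = Σ_{j=0}^3 C(n, j) (q−1)^j.
  j = 0: C(12,0)·(3)^0 = 1·1 = 1.
  j = 1: C(12,1)·(3)^1 = 12·3 = 36.
  j = 2: C(12,2)·(3)^2 = 66·9 = 594.
  j = 3: C(12,3)·(3)^3 = 220·27 = 5940.
  V_q(n, t) = 1 + 36 + 594 + 5940 = 6571.
Step 2: q^n = 4^12 = 16777216.
Step 3: Hamming bound ⌊q^n / V_q(n,t)⌋ = ⌊16777216/6571⌋ = 2553.
Step 4: Compare |C| = 2668 to 2553: violated.
The claimed |C| lies above the Hamming bound, so no 4-ary code of length 12 with d ≥ 7 can have 2668 codewords.


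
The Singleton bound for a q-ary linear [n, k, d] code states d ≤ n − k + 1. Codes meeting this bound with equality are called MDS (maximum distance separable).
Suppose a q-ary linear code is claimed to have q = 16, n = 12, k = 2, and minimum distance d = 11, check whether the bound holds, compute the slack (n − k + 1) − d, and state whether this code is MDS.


Singleton RHS = n − k + 1 = 11, slack = 0, bound satisfied, MDS.

Singleton bound: d ≤ n − k + 1.
Here n = 12, k = 2, so n − k + 1 = 11.
Given d = 11, check d ≤ 11: YES.
Slack = (n − k + 1) − d = 0.
The code is MDS (slack = 0).
Description: the claimed parameters are [12, 2, 11]_16; such a code would be MDS (meets Singleton bound).


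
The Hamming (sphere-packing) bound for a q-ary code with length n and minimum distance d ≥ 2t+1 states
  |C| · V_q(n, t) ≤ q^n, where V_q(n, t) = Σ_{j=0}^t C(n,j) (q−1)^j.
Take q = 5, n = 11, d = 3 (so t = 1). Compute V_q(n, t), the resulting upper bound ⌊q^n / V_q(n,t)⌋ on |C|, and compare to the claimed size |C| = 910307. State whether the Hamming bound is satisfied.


V_q(n, t) = 45, q^n = 48828125, Hamming bound = 1085069, |C| = 910307 ≤ bound (satisfied).

Step 1: Compute V_q(n, t) = Σ_{j=0}^1 C(n, j) (q−1)^j.
  j = 0: C(11,0)·(4)^0 = 1·1 = 1.
  j = 1: C(11,1)·(4)^1 = 11·4 = 44.
  V_q(n, t) = 1 + 44 = 45.
Step 2: q^n = 5^11 = 48828125.
Step 3: Hamming bound ⌊q^n / V_q(n,t)⌋ = ⌊48828125/45⌋ = 1085069.
Step 4: Compare |C| = 910307 to 1085069: satisfied.
The claimed |C| lies below the Hamming bound.


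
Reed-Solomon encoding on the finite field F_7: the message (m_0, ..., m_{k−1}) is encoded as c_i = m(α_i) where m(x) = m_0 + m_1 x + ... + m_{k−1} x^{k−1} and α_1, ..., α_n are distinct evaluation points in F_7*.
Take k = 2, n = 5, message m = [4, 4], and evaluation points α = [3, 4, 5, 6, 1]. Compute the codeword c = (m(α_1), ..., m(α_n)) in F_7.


c = [2, 6, 3, 0, 1]

Message polynomial: m(x) = 4 + 4·x (mod 7).
For each evaluation point α_i, compute m(α_i) mod 7:
  α_1 = 3: Horner steps 4 → 2, so m(3) = 2.
  α_2 = 4: Horner steps 4 → 6, so m(4) = 6.
  α_3 = 5: Horner steps 4 → 3, so m(5) = 3.
  α_4 = 6: Horner steps 4 → 0, so m(6) = 0.
  α_5 = 1: Horner steps 4 → 1, so m(1) = 1.
Codeword c = [2, 6, 3, 0, 1] ∈ F_7^5.


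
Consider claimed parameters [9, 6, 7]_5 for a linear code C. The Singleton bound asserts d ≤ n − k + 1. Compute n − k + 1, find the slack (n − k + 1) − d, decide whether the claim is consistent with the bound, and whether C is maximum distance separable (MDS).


Singleton RHS = n − k + 1 = 4, slack = -3, bound violated (no such code; not MDS).

Singleton bound: d ≤ n − k + 1.
Here n = 9, k = 6, so n − k + 1 = 4.
Given d = 7, check d ≤ 4: NO.
Slack = (n − k + 1) − d = -3.
The slack is negative: d = 7 exceeds n − k + 1 = 4 by 3, so the Singleton bound is violated and no linear [9, 6, 7]_5 code can exist. In particular it is not MDS (MDS requires d = n − k + 1 exactly).
Description: the claimed parameters are [9, 6, 7]_5; such a code would be impossible (violates the Singleton bound).


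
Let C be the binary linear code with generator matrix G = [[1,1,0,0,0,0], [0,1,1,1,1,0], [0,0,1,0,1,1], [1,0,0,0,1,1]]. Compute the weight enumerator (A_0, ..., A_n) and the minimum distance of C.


Weight distribution: A_0 = 1, A_2 = 4, A_3 = 6, A_4 = 3, A_5 = 2. Minimum distance d = 2.

Enumerate all 2^4 = 16 messages m ∈ F_2^4.
For each, compute codeword c = mG in F_2^6, then tally its weight.
  m = 0000 → c = 000000, weight = 0.
  m = 1000 → c = 110000, weight = 2.
  m = 0100 → c = 011110, weight = 4.
  m = 1100 → c = 101110, weight = 4.
  m = 0010 → c = 001011, weight = 3.
  m = 1010 → c = 111011, weight = 5.
  m = 0110 → c = 010101, weight = 3.
  m = 1110 → c = 100101, weight = 3.
  m = 0001 → c = 100011, weight = 3.
  m = 1001 → c = 010011, weight = 3.
  m = 0101 → c = 111101, weight = 5.
  m = 1101 → c = 001101, weight = 3.
  m = 0011 → c = 101000, weight = 2.
  m = 1011 → c = 011000, weight = 2.
  m = 0111 → c = 110110, weight = 4.
  m = 1111 → c = 000110, weight = 2.
Tally weights:
  weight 0: 1 codewords.
  weight 2: 4 codewords.
  weight 3: 6 codewords.
  weight 4: 3 codewords.
  weight 5: 2 codewords.
Minimum distance d = smallest w > 0 with A_w > 0 = 2.
Sanity: Σ A_w = 16 = 2^4 = 16 ✓.


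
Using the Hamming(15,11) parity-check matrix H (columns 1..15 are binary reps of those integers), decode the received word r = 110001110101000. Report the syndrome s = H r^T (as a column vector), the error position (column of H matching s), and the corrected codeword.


s = (1, 1, 0, 0)^T, error position = 12, corrected codeword c = 110001110100000

Compute s = H r^T mod 2 one row at a time:
  s_1 = 1 + 0 + 1 + 0 + 1 + 0 + 0 + 0 = 3 ≡ 1 (mod 2).
  s_2 = 0 + 0 + 1 + 1 + 1 + 0 + 0 + 0 = 3 ≡ 1 (mod 2).
  s_3 = 1 + 0 + 1 + 1 + 1 + 0 + 0 + 0 = 4 ≡ 0 (mod 2).
  s_4 = 1 + 0 + 0 + 1 + 0 + 0 + 0 + 0 = 2 ≡ 0 (mod 2).
s = (1, 1, 0, 0)^T — this equals column 12 of H (binary 1100), so error is at position 12.
Correct: flip bit 12 of r = 110001110101000 to get c = 110001110100000.


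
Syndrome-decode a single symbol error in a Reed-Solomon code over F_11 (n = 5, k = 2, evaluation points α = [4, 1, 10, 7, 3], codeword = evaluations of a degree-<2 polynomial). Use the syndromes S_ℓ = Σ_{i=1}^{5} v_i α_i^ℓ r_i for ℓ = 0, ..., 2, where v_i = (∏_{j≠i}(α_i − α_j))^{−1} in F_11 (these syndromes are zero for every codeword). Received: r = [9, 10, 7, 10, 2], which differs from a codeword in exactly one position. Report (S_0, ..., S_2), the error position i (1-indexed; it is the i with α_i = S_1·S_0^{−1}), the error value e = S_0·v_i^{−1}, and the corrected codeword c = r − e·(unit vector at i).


S = (6, 9, 8), error at position 4, error magnitude e = 2, c = [9, 10, 7, 8, 2].

Step 1: column multipliers v_i = (∏_{j≠i}(α_i − α_j))^{−1} mod 11.
  i = 1 (α = 4): (4−1)(4−10)(4−7)(4−3) = 3·(−6)·(−3)·1 = 54 ≡ 10, so v_1 = 10^{−1} = 10 (mod 11).
  i = 2 (α = 1): (1−4)(1−10)(1−7)(1−3) = (−3)·(−9)·(−6)·(−2) = 324 ≡ 5, so v_2 = 5^{−1} = 9 (mod 11).
  i = 3 (α = 10): (10−4)(10−1)(10−7)(10−3) = 6·9·3·7 = 1134 ≡ 1, so v_3 = 1^{−1} = 1 (mod 11).
  i = 4 (α = 7): (7−4)(7−1)(7−10)(7−3) = 3·6·(−3)·4 = −216 ≡ 4, so v_4 = 4^{−1} = 3 (mod 11).
  i = 5 (α = 3): (3−4)(3−1)(3−10)(3−7) = (−1)·2·(−7)·(−4) = −56 ≡ 10, so v_5 = 10^{−1} = 10 (mod 11).
  v = [10, 9, 1, 3, 10].
Step 2: syndromes of r = [9, 10, 7, 10, 2] (all sums mod 11).
  S_0 = Σ v_i r_i = 10·9 + 9·10 + 1·7 + 3·10 + 10·2 = 237 ≡ 6.
  S_1 = Σ v_i α_i r_i = 10·4·9 + 9·1·10 + 1·10·7 + 3·7·10 + 10·3·2 = 790 ≡ 9.
  α_i^2 mod 11 = [5, 1, 1, 5, 9].
  S_2 = Σ v_i α_i^2 r_i = 10·5·9 + 9·1·10 + 1·1·7 + 3·5·10 + 10·9·2 = 877 ≡ 8.
  S = (6, 9, 8) ≠ 0, so r is not a codeword (an error is present).
Step 3: locate the error. For a single error e at position i, S_ℓ = v_i·e·α_i^ℓ, so α_err = S_1/S_0.
  S_0^{−1} = 6^{−1} = 2 (mod 11), so α_err = 9·2 = 18 ≡ 7 = α_4. Error position i = 4.
  Consistency check: S_2/S_1 = 8·5 = 40 ≡ 7 = α_err ✓ (single-error assumption holds).
Step 4: error magnitude e = S_0/v_4 = S_0·∏_{j≠4}(α_4 − α_j) = 6·4 = 24 ≡ 2 (mod 11).
Step 5: correct position 4: c_4 = r_4 − e = 10 − 2 ≡ 8 (mod 11). Hence c = [9, 10, 7, 8, 2].
  Check: interpolating c through the α_i gives m(x) = 3 + 7·x (degree < 2) with m(α_i) = c_i for every i, so c is indeed a codeword.


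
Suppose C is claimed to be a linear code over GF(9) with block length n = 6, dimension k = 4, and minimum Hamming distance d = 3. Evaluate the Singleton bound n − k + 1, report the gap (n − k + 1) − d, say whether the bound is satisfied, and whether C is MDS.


Singleton RHS = n − k + 1 = 3, slack = 0, bound satisfied, MDS.

Singleton bound: d ≤ n − k + 1.
Here n = 6, k = 4, so n − k + 1 = 3.
Given d = 3, check d ≤ 3: YES.
Slack = (n − k + 1) − d = 0.
The code is MDS (slack = 0).
Description: the claimed parameters are [6, 4, 3]_9; such a code would be MDS (meets Singleton bound).


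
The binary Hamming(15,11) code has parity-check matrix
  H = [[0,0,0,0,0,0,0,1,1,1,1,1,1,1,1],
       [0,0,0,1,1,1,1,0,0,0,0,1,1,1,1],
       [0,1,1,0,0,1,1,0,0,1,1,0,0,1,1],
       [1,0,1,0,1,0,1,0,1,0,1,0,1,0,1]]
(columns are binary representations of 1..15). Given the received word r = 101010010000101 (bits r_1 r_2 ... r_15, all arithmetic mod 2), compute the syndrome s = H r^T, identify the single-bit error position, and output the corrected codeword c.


s = (1, 1, 0, 1)^T, error position = 13, corrected codeword c = 101010010000001

Compute s = H r^T mod 2 one row at a time:
  s_1 = 1 + 0 + 0 + 0 + 0 + 1 + 0 + 1 = 3 ≡ 1 (mod 2).
  s_2 = 0 + 1 + 0 + 0 + 0 + 1 + 0 + 1 = 3 ≡ 1 (mod 2).
  s_3 = 0 + 1 + 0 + 0 + 0 + 0 + 0 + 1 = 2 ≡ 0 (mod 2).
  s_4 = 1 + 1 + 1 + 0 + 0 + 0 + 1 + 1 = 5 ≡ 1 (mod 2).
s = (1, 1, 0, 1)^T — this equals column 13 of H (binary 1101), so error is at position 13.
Correct: flip bit 13 of r = 101010010000101 to get c = 101010010000001.


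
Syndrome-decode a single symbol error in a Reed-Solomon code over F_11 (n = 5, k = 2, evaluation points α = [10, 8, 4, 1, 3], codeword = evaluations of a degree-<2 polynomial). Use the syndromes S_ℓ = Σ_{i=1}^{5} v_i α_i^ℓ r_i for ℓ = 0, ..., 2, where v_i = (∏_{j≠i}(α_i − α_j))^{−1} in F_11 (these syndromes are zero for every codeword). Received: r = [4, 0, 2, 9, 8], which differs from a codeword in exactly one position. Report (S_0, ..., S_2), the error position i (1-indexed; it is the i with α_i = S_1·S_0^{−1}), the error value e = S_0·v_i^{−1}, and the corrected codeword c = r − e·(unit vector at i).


S = (2, 9, 2), error at position 1, error magnitude e = 5, c = [10, 0, 2, 9, 8].

Step 1: column multipliers v_i = (∏_{j≠i}(α_i − α_j))^{−1} mod 11.
  i = 1 (α = 10): (10−8)(10−4)(10−1)(10−3) = 2·6·9·7 = 756 ≡ 8, so v_1 = 8^{−1} = 7 (mod 11).
  i = 2 (α = 8): (8−10)(8−4)(8−1)(8−3) = (−2)·4·7·5 = −280 ≡ 6, so v_2 = 6^{−1} = 2 (mod 11).
  i = 3 (α = 4): (4−10)(4−8)(4−1)(4−3) = (−6)·(−4)·3·1 = 72 ≡ 6, so v_3 = 6^{−1} = 2 (mod 11).
  i = 4 (α = 1): (1−10)(1−8)(1−4)(1−3) = (−9)·(−7)·(−3)·(−2) = 378 ≡ 4, so v_4 = 4^{−1} = 3 (mod 11).
  i = 5 (α = 3): (3−10)(3−8)(3−4)(3−1) = (−7)·(−5)·(−1)·2 = −70 ≡ 7, so v_5 = 7^{−1} = 8 (mod 11).
  v = [7, 2, 2, 3, 8].
Step 2: syndromes of r = [4, 0, 2, 9, 8] (all sums mod 11).
  S_0 = Σ v_i r_i = 7·4 + 2·0 + 2·2 + 3·9 + 8·8 = 123 ≡ 2.
  S_1 = Σ v_i α_i r_i = 7·10·4 + 2·8·0 + 2·4·2 + 3·1·9 + 8·3·8 = 515 ≡ 9.
  α_i^2 mod 11 = [1, 9, 5, 1, 9].
  S_2 = Σ v_i α_i^2 r_i = 7·1·4 + 2·9·0 + 2·5·2 + 3·1·9 + 8·9·8 = 651 ≡ 2.
  S = (2, 9, 2) ≠ 0, so r is not a codeword (an error is present).
Step 3: locate the error. For a single error e at position i, S_ℓ = v_i·e·α_i^ℓ, so α_err = S_1/S_0.
  S_0^{−1} = 2^{−1} = 6 (mod 11), so α_err = 9·6 = 54 ≡ 10 = α_1. Error position i = 1.
  Consistency check: S_2/S_1 = 2·5 = 10 ≡ 10 = α_err ✓ (single-error assumption holds).
Step 4: error magnitude e = S_0/v_1 = S_0·∏_{j≠1}(α_1 − α_j) = 2·8 = 16 ≡ 5 (mod 11).
Step 5: correct position 1: c_1 = r_1 − e = 4 − 5 ≡ 10 (mod 11). Hence c = [10, 0, 2, 9, 8].
  Check: interpolating c through the α_i gives m(x) = 4 + 5·x (degree < 2) with m(α_i) = c_i for every i, so c is indeed a codeword.


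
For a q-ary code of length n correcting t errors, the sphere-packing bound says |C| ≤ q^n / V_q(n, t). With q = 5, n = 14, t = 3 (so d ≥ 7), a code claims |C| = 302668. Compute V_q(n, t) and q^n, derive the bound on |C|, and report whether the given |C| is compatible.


V_q(n, t) = 24809, q^n = 6103515625, Hamming bound = 246020, |C| = 302668 > bound (violated).

Step 1: Compute V_q(n, t) = Σ_{j=0}^3 C(n, j) (q−1)^j.
  j = 0: C(14,0)·(4)^0 = 1·1 = 1.
  j = 1: C(14,1)·(4)^1 = 14·4 = 56.
  j = 2: C(14,2)·(4)^2 = 91·16 = 1456.
  j = 3: C(14,3)·(4)^3 = 364·64 = 23296.
  V_q(n, t) = 1 + 56 + 1456 + 23296 = 24809.
Step 2: q^n = 5^14 = 6103515625.
Step 3: Hamming bound ⌊q^n / V_q(n,t)⌋ = ⌊6103515625/24809⌋ = 246020.
Step 4: Compare |C| = 302668 to 246020: violated.
The claimed |C| lies above the Hamming bound, so no 5-ary code of length 14 with d ≥ 7 can have 302668 codewords.


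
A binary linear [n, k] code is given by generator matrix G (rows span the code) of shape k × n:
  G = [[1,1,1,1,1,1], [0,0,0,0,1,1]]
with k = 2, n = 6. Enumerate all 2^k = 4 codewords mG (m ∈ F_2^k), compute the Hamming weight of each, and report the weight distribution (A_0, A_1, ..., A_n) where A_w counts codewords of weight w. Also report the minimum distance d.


Weight distribution: A_0 = 1, A_2 = 1, A_4 = 1, A_6 = 1. Minimum distance d = 2.

Enumerate all 2^2 = 4 messages m ∈ F_2^2.
For each, compute codeword c = mG in F_2^6, then tally its weight.
  m = 00 → c = 000000, weight = 0.
  m = 10 → c = 111111, weight = 6.
  m = 01 → c = 000011, weight = 2.
  m = 11 → c = 111100, weight = 4.
Tally weights:
  weight 0: 1 codewords.
  weight 2: 1 codewords.
  weight 4: 1 codewords.
  weight 6: 1 codewords.
Minimum distance d = smallest w > 0 with A_w > 0 = 2.
Sanity: Σ A_w = 4 = 2^2 = 4 ✓.


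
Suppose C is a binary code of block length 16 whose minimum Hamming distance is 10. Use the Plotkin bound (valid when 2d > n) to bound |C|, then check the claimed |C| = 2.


Plotkin bound M ≤ 4; given |C| = 2 ≤ bound (satisfied).

Check applicability: 2d = 20, n = 16.
2d − n = 4 > 0, so Plotkin applies.
Compute d/(2d−n) = 10/4 ≈ 2.5000.
⌊d/(2d−n)⌋ = 2.
Plotkin bound: M ≤ 2·2 = 4.
Given |C| = 2, check: satisfied.
This |C| is below the Plotkin bound.


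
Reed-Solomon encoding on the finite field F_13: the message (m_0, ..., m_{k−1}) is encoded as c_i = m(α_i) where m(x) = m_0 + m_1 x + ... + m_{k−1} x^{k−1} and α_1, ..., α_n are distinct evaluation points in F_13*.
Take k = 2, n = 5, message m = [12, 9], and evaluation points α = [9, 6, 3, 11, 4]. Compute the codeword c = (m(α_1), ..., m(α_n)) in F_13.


c = [2, 1, 0, 7, 9]

Message polynomial: m(x) = 12 + 9·x (mod 13).
For each evaluation point α_i, compute m(α_i) mod 13:
  α_1 = 9: Horner steps 9 → 2, so m(9) = 2.
  α_2 = 6: Horner steps 9 → 1, so m(6) = 1.
  α_3 = 3: Horner steps 9 → 0, so m(3) = 0.
  α_4 = 11: Horner steps 9 → 7, so m(11) = 7.
  α_5 = 4: Horner steps 9 → 9, so m(4) = 9.
Codeword c = [2, 1, 0, 7, 9] ∈ F_13^5.


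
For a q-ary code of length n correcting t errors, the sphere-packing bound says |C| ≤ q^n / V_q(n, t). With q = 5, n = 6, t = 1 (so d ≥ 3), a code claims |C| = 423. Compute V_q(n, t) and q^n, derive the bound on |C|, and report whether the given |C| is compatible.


V_q(n, t) = 25, q^n = 15625, Hamming bound = 625, |C| = 423 ≤ bound (satisfied).

Step 1: Compute V_q(n, t) = Σ_{j=0}^1 C(n, j) (q−1)^j.
  j = 0: C(6,0)·(4)^0 = 1·1 = 1.
  j = 1: C(6,1)·(4)^1 = 6·4 = 24.
  V_q(n, t) = 1 + 24 = 25.
Step 2: q^n = 5^6 = 15625.
Step 3: Hamming bound ⌊q^n / V_q(n,t)⌋ = ⌊15625/25⌋ = 625.
Step 4: Compare |C| = 423 to 625: satisfied.
The claimed |C| lies below the Hamming bound.


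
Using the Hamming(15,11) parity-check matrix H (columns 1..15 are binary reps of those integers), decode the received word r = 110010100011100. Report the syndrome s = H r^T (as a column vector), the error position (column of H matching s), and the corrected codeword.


s = (1, 0, 1, 1)^T, error position = 11, corrected codeword c = 110010100001100

Compute s = H r^T mod 2 one row at a time:
  s_1 = 0 + 0 + 0 + 1 + 1 + 1 + 0 + 0 = 3 ≡ 1 (mod 2).
  s_2 = 0 + 1 + 0 + 1 + 1 + 1 + 0 + 0 = 4 ≡ 0 (mod 2).
  s_3 = 1 + 0 + 0 + 1 + 0 + 1 + 0 + 0 = 3 ≡ 1 (mod 2).
  s_4 = 1 + 0 + 1 + 1 + 0 + 1 + 1 + 0 = 5 ≡ 1 (mod 2).
s = (1, 0, 1, 1)^T — this equals column 11 of H (binary 1011), so error is at position 11.
Correct: flip bit 11 of r = 110010100011100 to get c = 110010100001100.


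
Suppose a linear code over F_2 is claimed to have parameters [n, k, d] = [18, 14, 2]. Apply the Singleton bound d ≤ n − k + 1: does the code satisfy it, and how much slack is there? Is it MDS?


Singleton RHS = n − k + 1 = 5, slack = 3, bound satisfied, not MDS.

Singleton bound: d ≤ n − k + 1.
Here n = 18, k = 14, so n − k + 1 = 5.
Given d = 2, check d ≤ 5: YES.
Slack = (n − k + 1) − d = 3.
The code is NOT MDS (slack = 3 > 0).
Description: the claimed parameters are [18, 14, 2]_2; such a code would be non-MDS.


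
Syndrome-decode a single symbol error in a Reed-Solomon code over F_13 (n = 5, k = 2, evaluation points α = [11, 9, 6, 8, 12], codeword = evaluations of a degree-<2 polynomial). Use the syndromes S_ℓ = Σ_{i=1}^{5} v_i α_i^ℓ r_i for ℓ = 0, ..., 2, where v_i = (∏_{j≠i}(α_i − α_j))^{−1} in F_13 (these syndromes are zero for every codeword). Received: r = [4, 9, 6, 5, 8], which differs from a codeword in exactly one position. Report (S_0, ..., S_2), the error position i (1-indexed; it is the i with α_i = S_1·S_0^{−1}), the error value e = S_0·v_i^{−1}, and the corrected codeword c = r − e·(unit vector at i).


S = (2, 12, 7), error at position 3, error magnitude e = 9, c = [4, 9, 10, 5, 8].

Step 1: column multipliers v_i = (∏_{j≠i}(α_i − α_j))^{−1} mod 13.
  i = 1 (α = 11): (11−9)(11−6)(11−8)(11−12) = 2·5·3·(−1) = −30 ≡ 9, so v_1 = 9^{−1} = 3 (mod 13).
  i = 2 (α = 9): (9−11)(9−6)(9−8)(9−12) = (−2)·3·1·(−3) = 18 ≡ 5, so v_2 = 5^{−1} = 8 (mod 13).
  i = 3 (α = 6): (6−11)(6−9)(6−8)(6−12) = (−5)·(−3)·(−2)·(−6) = 180 ≡ 11, so v_3 = 11^{−1} = 6 (mod 13).
  i = 4 (α = 8): (8−11)(8−9)(8−6)(8−12) = (−3)·(−1)·2·(−4) = −24 ≡ 2, so v_4 = 2^{−1} = 7 (mod 13).
  i = 5 (α = 12): (12−11)(12−9)(12−6)(12−8) = 1·3·6·4 = 72 ≡ 7, so v_5 = 7^{−1} = 2 (mod 13).
  v = [3, 8, 6, 7, 2].
Step 2: syndromes of r = [4, 9, 6, 5, 8] (all sums mod 13).
  S_0 = Σ v_i r_i = 3·4 + 8·9 + 6·6 + 7·5 + 2·8 = 171 ≡ 2.
  S_1 = Σ v_i α_i r_i = 3·11·4 + 8·9·9 + 6·6·6 + 7·8·5 + 2·12·8 = 1468 ≡ 12.
  α_i^2 mod 13 = [4, 3, 10, 12, 1].
  S_2 = Σ v_i α_i^2 r_i = 3·4·4 + 8·3·9 + 6·10·6 + 7·12·5 + 2·1·8 = 1060 ≡ 7.
  S = (2, 12, 7) ≠ 0, so r is not a codeword (an error is present).
Step 3: locate the error. For a single error e at position i, S_ℓ = v_i·e·α_i^ℓ, so α_err = S_1/S_0.
  S_0^{−1} = 2^{−1} = 7 (mod 13), so α_err = 12·7 = 84 ≡ 6 = α_3. Error position i = 3.
  Consistency check: S_2/S_1 = 7·12 = 84 ≡ 6 = α_err ✓ (single-error assumption holds).
Step 4: error magnitude e = S_0/v_3 = S_0·∏_{j≠3}(α_3 − α_j) = 2·11 = 22 ≡ 9 (mod 13).
Step 5: correct position 3: c_3 = r_3 − e = 6 − 9 ≡ 10 (mod 13). Hence c = [4, 9, 10, 5, 8].
  Check: interpolating c through the α_i gives m(x) = 12 + 4·x (degree < 2) with m(α_i) = c_i for every i, so c is indeed a codeword.


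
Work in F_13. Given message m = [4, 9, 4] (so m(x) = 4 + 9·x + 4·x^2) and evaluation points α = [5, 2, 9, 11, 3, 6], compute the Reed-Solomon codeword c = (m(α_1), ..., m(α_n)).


c = [6, 12, 6, 2, 2, 7]

Message polynomial: m(x) = 4 + 9·x + 4·x^2 (mod 13).
For each evaluation point α_i, compute m(α_i) mod 13:
  α_1 = 5: Horner steps 4 → 3 → 6, so m(5) = 6.
  α_2 = 2: Horner steps 4 → 4 → 12, so m(2) = 12.
  α_3 = 9: Horner steps 4 → 6 → 6, so m(9) = 6.
  α_4 = 11: Horner steps 4 → 1 → 2, so m(11) = 2.
  α_5 = 3: Horner steps 4 → 8 → 2, so m(3) = 2.
  α_6 = 6: Horner steps 4 → 7 → 7, so m(6) = 7.
Codeword c = [6, 12, 6, 2, 2, 7] ∈ F_13^6.


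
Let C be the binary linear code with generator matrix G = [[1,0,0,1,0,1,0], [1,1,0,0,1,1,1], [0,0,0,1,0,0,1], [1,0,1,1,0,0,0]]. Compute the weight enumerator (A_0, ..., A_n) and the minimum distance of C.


Weight distribution: A_0 = 1, A_2 = 3, A_3 = 4, A_4 = 3, A_5 = 4, A_6 = 1. Minimum distance d = 2.

Enumerate all 2^4 = 16 messages m ∈ F_2^4.
For each, compute codeword c = mG in F_2^7, then tally its weight.
  m = 0000 → c = 0000000, weight = 0.
  m = 1000 → c = 1001010, weight = 3.
  m = 0100 → c = 1100111, weight = 5.
  m = 1100 → c = 0101101, weight = 4.
  m = 0010 → c = 0001001, weight = 2.
  m = 1010 → c = 1000011, weight = 3.
  m = 0110 → c = 1101110, weight = 5.
  m = 1110 → c = 0100100, weight = 2.
  m = 0001 → c = 1011000, weight = 3.
  m = 1001 → c = 0010010, weight = 2.
  m = 0101 → c = 0111111, weight = 6.
  m = 1101 → c = 1110101, weight = 5.
  m = 0011 → c = 1010001, weight = 3.
  m = 1011 → c = 0011011, weight = 4.
  m = 0111 → c = 0110110, weight = 4.
  m = 1111 → c = 1111100, weight = 5.
Tally weights:
  weight 0: 1 codewords.
  weight 2: 3 codewords.
  weight 3: 4 codewords.
  weight 4: 3 codewords.
  weight 5: 4 codewords.
  weight 6: 1 codewords.
Minimum distance d = smallest w > 0 with A_w > 0 = 2.
Sanity: Σ A_w = 16 = 2^4 = 16 ✓.
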